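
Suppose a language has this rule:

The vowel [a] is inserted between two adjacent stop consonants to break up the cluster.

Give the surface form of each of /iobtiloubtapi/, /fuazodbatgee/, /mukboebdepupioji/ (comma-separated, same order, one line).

/iobtiloubtapi/: /b/ and /t/ form a stop–stop cluster, so [a] is inserted between them. /b/ and /t/ form a stop–stop cluster, so [a] is inserted between them. → [iobatiloubatapi].
/fuazodbatgee/: /d/ and /b/ form a stop–stop cluster, so [a] is inserted between them. /t/ and /g/ form a stop–stop cluster, so [a] is inserted between them. → [fuazodabatagee].
/mukboebdepupioji/: /k/ and /b/ form a stop–stop cluster, so [a] is inserted between them. /b/ and /d/ form a stop–stop cluster, so [a] is inserted between them. → [mukaboebadepupioji].

iobatiloubatapi, fuazodabatagee, mukaboebadepupioji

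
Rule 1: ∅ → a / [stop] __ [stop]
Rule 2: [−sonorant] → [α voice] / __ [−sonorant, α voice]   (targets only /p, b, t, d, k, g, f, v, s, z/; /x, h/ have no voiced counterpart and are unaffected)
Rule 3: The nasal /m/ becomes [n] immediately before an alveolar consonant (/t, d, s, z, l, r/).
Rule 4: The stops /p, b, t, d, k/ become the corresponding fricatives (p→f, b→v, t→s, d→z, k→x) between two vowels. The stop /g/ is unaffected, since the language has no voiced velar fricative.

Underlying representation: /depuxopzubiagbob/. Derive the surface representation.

defuxobzuviagavob

Rule 1 (stop-cluster a-epenthesis): /g/ and /b/ form a stop–stop cluster, so [a] is inserted between them. /depuxopzubiagbob/ → depuxopzubiagabob.
Rule 2 (regressive voicing assimilation): /p/ precedes the voiced obstruent /z/, so it voices to [b] by assimilation. /depuxopzubiagabob/ → depuxobzubiagabob.
Rule 3 (nasal place assimilation): no segment meets the environment; /depuxobzubiagabob/ is unchanged.
Rule 4 (intervocalic spirantization): /p/ is a stop between vowels /e/ and /u/, so it spirantizes to the fricative [f]. /b/ is a stop between vowels /u/ and /i/, so it spirantizes to the fricative [v]. /b/ is a stop between vowels /a/ and /o/, so it spirantizes to the fricative [v]. /depuxobzubiagabob/ → defuxobzuviagavob.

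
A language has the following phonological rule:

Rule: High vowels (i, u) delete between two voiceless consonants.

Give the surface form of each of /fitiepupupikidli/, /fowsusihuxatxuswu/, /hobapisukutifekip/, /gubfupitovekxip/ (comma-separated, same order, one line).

ftiepppkidli, fowsshxatxswu, hobapsktfekp, gubfptovekxp

/fitiepupupikidli/: /i/ is a high vowel flanked by voiceless consonants /f/ and /t/, so it deletes. /u/ is a high vowel flanked by voiceless consonants /p/ and /p/, so it deletes. /u/ is a high vowel flanked by voiceless consonants /p/ and /p/, so it deletes. /i/ is a high vowel flanked by voiceless consonants /p/ and /k/, so it deletes. → [ftiepppkidli].
/fowsusihuxatxuswu/: /u/ is a high vowel flanked by voiceless consonants /s/ and /s/, so it deletes. /i/ is a high vowel flanked by voiceless consonants /s/ and /h/, so it deletes. /u/ is a high vowel flanked by voiceless consonants /h/ and /x/, so it deletes. /u/ is a high vowel flanked by voiceless consonants /x/ and /s/, so it deletes. → [fowsshxatxswu].
/hobapisukutifekip/: /i/ is a high vowel flanked by voiceless consonants /p/ and /s/, so it deletes. /u/ is a high vowel flanked by voiceless consonants /s/ and /k/, so it deletes. /u/ is a high vowel flanked by voiceless consonants /k/ and /t/, so it deletes. /i/ is a high vowel flanked by voiceless consonants /t/ and /f/, so it deletes. /i/ is a high vowel flanked by voiceless consonants /k/ and /p/, so it deletes. → [hobapsktfekp].
/gubfupitovekxip/: /u/ is a high vowel flanked by voiceless consonants /f/ and /p/, so it deletes. /i/ is a high vowel flanked by voiceless consonants /p/ and /t/, so it deletes. /i/ is a high vowel flanked by voiceless consonants /x/ and /p/, so it deletes. → [gubfptovekxp].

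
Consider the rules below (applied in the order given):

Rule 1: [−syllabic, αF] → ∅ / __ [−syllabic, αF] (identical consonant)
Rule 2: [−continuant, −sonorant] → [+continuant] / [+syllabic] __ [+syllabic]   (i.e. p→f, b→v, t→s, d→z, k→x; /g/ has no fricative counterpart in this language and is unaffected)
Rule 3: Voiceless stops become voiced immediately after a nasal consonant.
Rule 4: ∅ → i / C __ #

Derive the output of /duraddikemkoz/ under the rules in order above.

durazixemgozi

Rule 1 (degemination): /dd/ is a geminate; the first /d/ deletes. /duraddikemkoz/ → duradikemkoz.
Rule 2 (intervocalic spirantization): /d/ is a stop between vowels /a/ and /i/, so it spirantizes to the fricative [z]. /k/ is a stop between vowels /i/ and /e/, so it spirantizes to the fricative [x]. /duradikemkoz/ → durazixemkoz.
Rule 3 (post-nasal voicing): /k/ is a voiceless stop immediately after the nasal /m/, so it voices to [g]. /durazixemkoz/ → durazixemgoz.
Rule 4 (final i-epenthesis): the form ends in the consonant /z/, so [i] is inserted word-finally. /durazixemgoz/ → durazixemgozi.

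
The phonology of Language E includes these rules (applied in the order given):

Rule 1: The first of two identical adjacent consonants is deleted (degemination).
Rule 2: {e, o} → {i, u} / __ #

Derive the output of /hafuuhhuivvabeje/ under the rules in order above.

hafuuhuivabeji

Rule 1 (degemination): /hh/ is a geminate; the first /h/ deletes. /vv/ is a geminate; the first /v/ deletes. /hafuuhhuivvabeje/ → hafuuhuivabeje.
Rule 2 (final vowel raising): /e/ is a mid vowel in word-final position, so it raises to [i]. /hafuuhuivabeje/ → hafuuhuivabeji.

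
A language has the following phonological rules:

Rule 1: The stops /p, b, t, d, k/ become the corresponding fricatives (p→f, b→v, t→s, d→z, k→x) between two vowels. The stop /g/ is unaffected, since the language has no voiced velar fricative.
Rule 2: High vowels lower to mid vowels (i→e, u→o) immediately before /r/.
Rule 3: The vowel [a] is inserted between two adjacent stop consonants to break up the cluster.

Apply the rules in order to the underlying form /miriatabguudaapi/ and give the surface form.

meriasabaguuzaafi

Rule 1 (intervocalic spirantization): /t/ is a stop between vowels /a/ and /a/, so it spirantizes to the fricative [s]. /d/ is a stop between vowels /u/ and /a/, so it spirantizes to the fricative [z]. /p/ is a stop between vowels /a/ and /i/, so it spirantizes to the fricative [f]. /miriatabguudaapi/ → miriasabguuzaafi.
Rule 2 (pre-rhotic lowering): /i/ is a high vowel immediately before /r/, so it lowers to [e]. /miriasabguuzaafi/ → meriasabguuzaafi.
Rule 3 (stop-cluster a-epenthesis): /b/ and /g/ form a stop–stop cluster, so [a] is inserted between them. /meriasabguuzaafi/ → meriasabaguuzaafi.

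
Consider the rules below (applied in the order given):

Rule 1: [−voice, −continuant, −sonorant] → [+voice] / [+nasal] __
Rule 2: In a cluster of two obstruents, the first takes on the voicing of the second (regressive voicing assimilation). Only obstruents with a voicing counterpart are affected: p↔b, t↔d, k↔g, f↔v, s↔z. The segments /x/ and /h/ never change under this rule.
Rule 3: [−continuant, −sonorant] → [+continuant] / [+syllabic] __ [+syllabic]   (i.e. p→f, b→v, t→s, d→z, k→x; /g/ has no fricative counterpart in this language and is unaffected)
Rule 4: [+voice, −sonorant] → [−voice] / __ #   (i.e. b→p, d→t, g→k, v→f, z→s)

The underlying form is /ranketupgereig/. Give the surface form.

Rule 1 (post-nasal voicing): /k/ is a voiceless stop immediately after the nasal /n/, so it voices to [g]. /ranketupgereig/ → rangetupgereig.
Rule 2 (regressive voicing assimilation): /p/ precedes the voiced obstruent /g/, so it voices to [b] by assimilation. /rangetupgereig/ → rangetubgereig.
Rule 3 (intervocalic spirantization): /t/ is a stop between vowels /e/ and /u/, so it spirantizes to the fricative [s]. /rangetubgereig/ → rangesubgereig.
Rule 4 (final devoicing): /g/ is a voiced obstruent in word-final position, so it devoices to [k]. /rangesubgereig/ → rangesubgereik.

rangesubgereik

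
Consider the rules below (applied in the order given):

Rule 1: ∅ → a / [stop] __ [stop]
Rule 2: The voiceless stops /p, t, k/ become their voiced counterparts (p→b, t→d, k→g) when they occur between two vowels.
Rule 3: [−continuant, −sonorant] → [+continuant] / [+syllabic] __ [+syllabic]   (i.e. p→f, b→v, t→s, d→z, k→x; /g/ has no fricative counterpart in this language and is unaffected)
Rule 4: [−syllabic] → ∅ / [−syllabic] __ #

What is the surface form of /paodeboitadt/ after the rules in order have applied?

paozevoizazat

Rule 1 (stop-cluster a-epenthesis): /d/ and /t/ form a stop–stop cluster, so [a] is inserted between them. /paodeboitadt/ → paodeboitadat.
Rule 2 (intervocalic voicing): /t/ is a voiceless stop between vowels /i/ and /a/, so it voices to [d]. /paodeboitadat/ → paodeboidadat.
Rule 3 (intervocalic spirantization): /d/ is a stop between vowels /o/ and /e/, so it spirantizes to the fricative [z]. /b/ is a stop between vowels /e/ and /o/, so it spirantizes to the fricative [v]. /d/ is a stop between vowels /i/ and /a/, so it spirantizes to the fricative [z]. /d/ is a stop between vowels /a/ and /a/, so it spirantizes to the fricative [z]. /paodeboidadat/ → paozevoizazat.
Rule 4 (final cluster simplification): no segment meets the environment; /paozevoizazat/ is unchanged.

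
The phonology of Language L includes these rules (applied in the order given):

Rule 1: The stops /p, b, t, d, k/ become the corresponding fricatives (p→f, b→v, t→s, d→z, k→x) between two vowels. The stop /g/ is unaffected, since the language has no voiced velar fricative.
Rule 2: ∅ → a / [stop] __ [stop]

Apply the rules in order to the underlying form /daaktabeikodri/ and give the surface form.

daakataveixodri

Rule 1 (intervocalic spirantization): /b/ is a stop between vowels /a/ and /e/, so it spirantizes to the fricative [v]. /k/ is a stop between vowels /i/ and /o/, so it spirantizes to the fricative [x]. /daaktabeikodri/ → daaktaveixodri.
Rule 2 (stop-cluster a-epenthesis): /k/ and /t/ form a stop–stop cluster, so [a] is inserted between them. /daaktaveixodri/ → daakataveixodri.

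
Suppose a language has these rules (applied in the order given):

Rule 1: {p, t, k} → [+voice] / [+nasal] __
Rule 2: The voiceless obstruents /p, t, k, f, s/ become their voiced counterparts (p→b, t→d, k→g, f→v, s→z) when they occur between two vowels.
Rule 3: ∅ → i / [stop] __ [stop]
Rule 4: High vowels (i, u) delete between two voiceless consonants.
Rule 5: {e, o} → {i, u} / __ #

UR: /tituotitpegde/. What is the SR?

tiduoditpegidi

Rule 1 (post-nasal voicing): no segment meets the environment; /tituotitpegde/ is unchanged.
Rule 2 (intervocalic voicing): /t/ is a voiceless obstruent between vowels /i/ and /u/, so it voices to [d]. /t/ is a voiceless obstruent between vowels /o/ and /i/, so it voices to [d]. /tituotitpegde/ → tiduoditpegde.
Rule 3 (stop-cluster i-epenthesis): /t/ and /p/ form a stop–stop cluster, so [i] is inserted between them. /g/ and /d/ form a stop–stop cluster, so [i] is inserted between them. /tiduoditpegde/ → tiduoditipegide.
Rule 4 (high vowel syncope): /i/ is a high vowel flanked by voiceless consonants /t/ and /p/, so it deletes. /tiduoditipegide/ → tiduoditpegide.
Rule 5 (final vowel raising): /e/ is a mid vowel in word-final position, so it raises to [i]. /tiduoditpegide/ → tiduoditpegidi.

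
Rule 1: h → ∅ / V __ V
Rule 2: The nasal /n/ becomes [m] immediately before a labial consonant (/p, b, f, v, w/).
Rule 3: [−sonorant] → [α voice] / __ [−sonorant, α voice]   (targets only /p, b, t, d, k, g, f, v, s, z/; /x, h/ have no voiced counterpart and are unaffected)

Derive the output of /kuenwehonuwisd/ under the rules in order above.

Rule 1 (intervocalic h-deletion): /h/ occurs between vowels /e/ and /o/, so it deletes. /kuenwehonuwisd/ → kuenweonuwisd.
Rule 2 (nasal place assimilation): /n/ precedes the labial consonant /w/, so it assimilates in place to [m]. /kuenweonuwisd/ → kuemweonuwisd.
Rule 3 (regressive voicing assimilation): /s/ precedes the voiced obstruent /d/, so it voices to [z] by assimilation. /kuemweonuwisd/ → kuemweonuwizd.

kuemweonuwizd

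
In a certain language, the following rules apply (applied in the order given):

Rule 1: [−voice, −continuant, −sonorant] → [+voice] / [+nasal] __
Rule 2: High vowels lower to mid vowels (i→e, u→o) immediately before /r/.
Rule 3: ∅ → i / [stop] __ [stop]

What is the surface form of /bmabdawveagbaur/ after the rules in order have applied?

Rule 1 (post-nasal voicing): no segment meets the environment; /bmabdawveagbaur/ is unchanged.
Rule 2 (pre-rhotic lowering): /u/ is a high vowel immediately before /r/, so it lowers to [o]. /bmabdawveagbaur/ → bmabdawveagbaor.
Rule 3 (stop-cluster i-epenthesis): /b/ and /d/ form a stop–stop cluster, so [i] is inserted between them. /g/ and /b/ form a stop–stop cluster, so [i] is inserted between them. /bmabdawveagbaor/ → bmabidawveagibaor.

bmabidawveagibaor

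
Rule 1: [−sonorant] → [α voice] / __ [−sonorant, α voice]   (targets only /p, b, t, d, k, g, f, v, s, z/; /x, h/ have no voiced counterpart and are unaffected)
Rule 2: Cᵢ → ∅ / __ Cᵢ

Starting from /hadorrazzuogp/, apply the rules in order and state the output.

hadorazuokp

Rule 1 (regressive voicing assimilation): /g/ precedes the voiceless obstruent /p/, so it devoices to [k] by assimilation. /hadorrazzuogp/ → hadorrazzuokp.
Rule 2 (degemination): /rr/ is a geminate; the first /r/ deletes. /zz/ is a geminate; the first /z/ deletes. /hadorrazzuokp/ → hadorazuokp.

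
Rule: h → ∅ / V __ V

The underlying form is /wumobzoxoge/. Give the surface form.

wumobzoxoge

No segment of /wumobzoxoge/ meets the structural description of the rule, so the form surfaces unchanged.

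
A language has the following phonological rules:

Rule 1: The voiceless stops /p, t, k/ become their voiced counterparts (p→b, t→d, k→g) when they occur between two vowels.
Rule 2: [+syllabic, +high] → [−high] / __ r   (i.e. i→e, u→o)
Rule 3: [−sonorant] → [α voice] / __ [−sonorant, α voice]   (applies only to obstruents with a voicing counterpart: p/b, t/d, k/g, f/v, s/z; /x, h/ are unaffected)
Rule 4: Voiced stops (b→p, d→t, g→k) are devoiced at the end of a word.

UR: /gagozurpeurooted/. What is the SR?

gagozorpeoroodet

Rule 1 (intervocalic voicing): /t/ is a voiceless stop between vowels /o/ and /e/, so it voices to [d]. /gagozurpeurooted/ → gagozurpeurooded.
Rule 2 (pre-rhotic lowering): /u/ is a high vowel immediately before /r/, so it lowers to [o]. /u/ is a high vowel immediately before /r/, so it lowers to [o]. /gagozurpeurooded/ → gagozorpeorooded.
Rule 3 (regressive voicing assimilation): no segment meets the environment; /gagozorpeorooded/ is unchanged.
Rule 4 (final devoicing): /d/ is a voiced stop in word-final position, so it devoices to [t]. /gagozorpeorooded/ → gagozorpeoroodet.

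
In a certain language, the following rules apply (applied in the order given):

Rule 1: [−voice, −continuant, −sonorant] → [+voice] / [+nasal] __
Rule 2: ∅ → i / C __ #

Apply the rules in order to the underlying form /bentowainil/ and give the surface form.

bendowainili

Rule 1 (post-nasal voicing): /t/ is a voiceless stop immediately after the nasal /n/, so it voices to [d]. /bentowainil/ → bendowainil.
Rule 2 (final i-epenthesis): the form ends in the consonant /l/, so [i] is inserted word-finally. /bendowainil/ → bendowainili.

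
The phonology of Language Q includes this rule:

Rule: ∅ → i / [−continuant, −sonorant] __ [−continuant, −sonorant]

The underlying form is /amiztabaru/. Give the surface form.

No segment of /amiztabaru/ meets the structural description of the rule, so the form surfaces unchanged.

amiztabaru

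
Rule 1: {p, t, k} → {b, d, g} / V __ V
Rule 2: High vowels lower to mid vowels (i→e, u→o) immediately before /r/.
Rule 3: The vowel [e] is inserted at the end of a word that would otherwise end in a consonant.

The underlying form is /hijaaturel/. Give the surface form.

Rule 1 (intervocalic voicing): /t/ is a voiceless stop between vowels /a/ and /u/, so it voices to [d]. /hijaaturel/ → hijaadurel.
Rule 2 (pre-rhotic lowering): /u/ is a high vowel immediately before /r/, so it lowers to [o]. /hijaadurel/ → hijaadorel.
Rule 3 (final e-epenthesis): the form ends in the consonant /l/, so [e] is inserted word-finally. /hijaadorel/ → hijaadorele.

hijaadorele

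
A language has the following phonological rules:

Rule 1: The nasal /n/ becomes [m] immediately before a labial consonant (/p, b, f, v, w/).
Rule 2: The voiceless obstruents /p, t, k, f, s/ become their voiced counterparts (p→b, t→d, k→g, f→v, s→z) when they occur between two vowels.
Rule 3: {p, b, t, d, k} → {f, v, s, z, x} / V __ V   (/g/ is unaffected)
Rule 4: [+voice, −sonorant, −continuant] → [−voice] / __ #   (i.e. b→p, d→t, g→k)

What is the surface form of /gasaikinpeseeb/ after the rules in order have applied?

gazaigimpezeep

Rule 1 (nasal place assimilation): /n/ precedes the labial consonant /p/, so it assimilates in place to [m]. /gasaikinpeseeb/ → gasaikimpeseeb.
Rule 2 (intervocalic voicing): /s/ is a voiceless obstruent between vowels /a/ and /a/, so it voices to [z]. /k/ is a voiceless obstruent between vowels /i/ and /i/, so it voices to [g]. /s/ is a voiceless obstruent between vowels /e/ and /e/, so it voices to [z]. /gasaikimpeseeb/ → gazaigimpezeeb.
Rule 3 (intervocalic spirantization): no segment meets the environment; /gazaigimpezeeb/ is unchanged.
Rule 4 (final devoicing): /b/ is a voiced stop in word-final position, so it devoices to [p]. /gazaigimpezeeb/ → gazaigimpezeep.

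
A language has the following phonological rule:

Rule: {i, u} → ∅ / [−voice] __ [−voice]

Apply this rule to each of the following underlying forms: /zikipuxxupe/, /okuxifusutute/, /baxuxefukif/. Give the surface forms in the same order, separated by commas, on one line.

/zikipuxxupe/: /i/ is a high vowel flanked by voiceless consonants /k/ and /p/, so it deletes. /u/ is a high vowel flanked by voiceless consonants /p/ and /x/, so it deletes. /u/ is a high vowel flanked by voiceless consonants /x/ and /p/, so it deletes. → [zikpxxpe].
/okuxifusutute/: /u/ is a high vowel flanked by voiceless consonants /k/ and /x/, so it deletes. /i/ is a high vowel flanked by voiceless consonants /x/ and /f/, so it deletes. /u/ is a high vowel flanked by voiceless consonants /f/ and /s/, so it deletes. /u/ is a high vowel flanked by voiceless consonants /s/ and /t/, so it deletes. /u/ is a high vowel flanked by voiceless consonants /t/ and /t/, so it deletes. → [okxfstte].
/baxuxefukif/: /u/ is a high vowel flanked by voiceless consonants /x/ and /x/, so it deletes. /u/ is a high vowel flanked by voiceless consonants /f/ and /k/, so it deletes. /i/ is a high vowel flanked by voiceless consonants /k/ and /f/, so it deletes. → [baxxefkf].

zikpxxpe, okxfstte, baxxefkf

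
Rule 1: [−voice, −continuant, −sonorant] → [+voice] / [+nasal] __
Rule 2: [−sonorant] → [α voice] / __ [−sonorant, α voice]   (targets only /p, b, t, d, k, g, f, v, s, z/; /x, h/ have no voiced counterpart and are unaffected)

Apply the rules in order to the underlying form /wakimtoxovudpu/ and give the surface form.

wakimdoxovutpu

Rule 1 (post-nasal voicing): /t/ is a voiceless stop immediately after the nasal /m/, so it voices to [d]. /wakimtoxovudpu/ → wakimdoxovudpu.
Rule 2 (regressive voicing assimilation): /d/ precedes the voiceless obstruent /p/, so it devoices to [t] by assimilation. /wakimdoxovudpu/ → wakimdoxovutpu.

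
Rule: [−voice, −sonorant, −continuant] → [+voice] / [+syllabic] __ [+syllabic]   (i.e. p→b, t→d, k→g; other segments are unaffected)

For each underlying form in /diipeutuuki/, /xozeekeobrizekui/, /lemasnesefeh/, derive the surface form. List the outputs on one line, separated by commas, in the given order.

/diipeutuuki/: /p/ is a voiceless stop between vowels /i/ and /e/, so it voices to [b]. /t/ is a voiceless stop between vowels /u/ and /u/, so it voices to [d]. /k/ is a voiceless stop between vowels /u/ and /i/, so it voices to [g]. → [diibeuduugi].
/xozeekeobrizekui/: /k/ is a voiceless stop between vowels /e/ and /e/, so it voices to [g]. /k/ is a voiceless stop between vowels /e/ and /u/, so it voices to [g]. → [xozeegeobrizegui].
/lemasnesefeh/: the rule's environment is not met; surfaces unchanged as [lemasnesefeh].

diibeuduugi, xozeegeobrizegui, lemasnesefeh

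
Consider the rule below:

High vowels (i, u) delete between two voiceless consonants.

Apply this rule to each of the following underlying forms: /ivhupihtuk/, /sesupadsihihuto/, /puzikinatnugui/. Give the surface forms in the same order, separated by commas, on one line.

/ivhupihtuk/: /u/ is a high vowel flanked by voiceless consonants /h/ and /p/, so it deletes. /i/ is a high vowel flanked by voiceless consonants /p/ and /h/, so it deletes. /u/ is a high vowel flanked by voiceless consonants /t/ and /k/, so it deletes. → [ivhphtk].
/sesupadsihihuto/: /u/ is a high vowel flanked by voiceless consonants /s/ and /p/, so it deletes. /i/ is a high vowel flanked by voiceless consonants /s/ and /h/, so it deletes. /i/ is a high vowel flanked by voiceless consonants /h/ and /h/, so it deletes. /u/ is a high vowel flanked by voiceless consonants /h/ and /t/, so it deletes. → [sespadshhto].
/puzikinatnugui/: the rule's environment is not met; surfaces unchanged as [puzikinatnugui].

ivhphtk, sespadshhto, puzikinatnugui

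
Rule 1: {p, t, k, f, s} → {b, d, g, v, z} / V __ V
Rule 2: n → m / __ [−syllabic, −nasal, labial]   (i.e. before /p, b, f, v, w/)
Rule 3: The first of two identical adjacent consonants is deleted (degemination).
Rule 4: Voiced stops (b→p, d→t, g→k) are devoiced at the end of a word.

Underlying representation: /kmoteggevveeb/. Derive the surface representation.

Rule 1 (intervocalic voicing): /t/ is a voiceless obstruent between vowels /o/ and /e/, so it voices to [d]. /kmoteggevveeb/ → kmodeggevveeb.
Rule 2 (nasal place assimilation): no segment meets the environment; /kmodeggevveeb/ is unchanged.
Rule 3 (degemination): /gg/ is a geminate; the first /g/ deletes. /vv/ is a geminate; the first /v/ deletes. /kmodeggevveeb/ → kmodegeveeb.
Rule 4 (final devoicing): /b/ is a voiced stop in word-final position, so it devoices to [p]. /kmodegeveeb/ → kmodegeveep.

kmodegeveep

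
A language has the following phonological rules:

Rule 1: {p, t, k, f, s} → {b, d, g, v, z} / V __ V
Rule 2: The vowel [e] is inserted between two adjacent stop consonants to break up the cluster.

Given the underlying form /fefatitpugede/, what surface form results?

fevaditepugede

Rule 1 (intervocalic voicing): /f/ is a voiceless obstruent between vowels /e/ and /a/, so it voices to [v]. /t/ is a voiceless obstruent between vowels /a/ and /i/, so it voices to [d]. /fefatitpugede/ → fevaditpugede.
Rule 2 (stop-cluster e-epenthesis): /t/ and /p/ form a stop–stop cluster, so [e] is inserted between them. /fevaditpugede/ → fevaditepugede.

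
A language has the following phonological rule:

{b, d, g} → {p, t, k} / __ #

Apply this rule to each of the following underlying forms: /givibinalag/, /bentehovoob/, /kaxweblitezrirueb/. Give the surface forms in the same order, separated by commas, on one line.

givibinalak, bentehovoop, kaxweblitezriruep

/givibinalag/: /g/ is a voiced stop in word-final position, so it devoices to [k]. → [givibinalak].
/bentehovoob/: /b/ is a voiced stop in word-final position, so it devoices to [p]. → [bentehovoop].
/kaxweblitezrirueb/: /b/ is a voiced stop in word-final position, so it devoices to [p]. → [kaxweblitezriruep].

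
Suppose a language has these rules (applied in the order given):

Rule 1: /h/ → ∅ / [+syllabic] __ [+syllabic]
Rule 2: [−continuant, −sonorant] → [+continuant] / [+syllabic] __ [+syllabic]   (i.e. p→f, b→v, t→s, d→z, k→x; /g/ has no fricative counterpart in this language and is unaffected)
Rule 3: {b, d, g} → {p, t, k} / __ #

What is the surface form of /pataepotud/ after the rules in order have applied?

Rule 1 (intervocalic h-deletion): no segment meets the environment; /pataepotud/ is unchanged.
Rule 2 (intervocalic spirantization): /t/ is a stop between vowels /a/ and /a/, so it spirantizes to the fricative [s]. /p/ is a stop between vowels /e/ and /o/, so it spirantizes to the fricative [f]. /t/ is a stop between vowels /o/ and /u/, so it spirantizes to the fricative [s]. /pataepotud/ → pasaefosud.
Rule 3 (final devoicing): /d/ is a voiced stop in word-final position, so it devoices to [t]. /pasaefosud/ → pasaefosut.

pasaefosut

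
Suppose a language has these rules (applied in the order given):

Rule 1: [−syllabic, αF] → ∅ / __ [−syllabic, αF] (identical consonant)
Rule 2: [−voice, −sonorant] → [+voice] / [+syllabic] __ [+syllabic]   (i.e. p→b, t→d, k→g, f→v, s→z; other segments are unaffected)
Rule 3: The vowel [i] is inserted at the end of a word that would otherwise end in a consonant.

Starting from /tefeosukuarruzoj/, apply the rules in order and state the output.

Rule 1 (degemination): /rr/ is a geminate; the first /r/ deletes. /tefeosukuarruzoj/ → tefeosukuaruzoj.
Rule 2 (intervocalic voicing): /f/ is a voiceless obstruent between vowels /e/ and /e/, so it voices to [v]. /s/ is a voiceless obstruent between vowels /o/ and /u/, so it voices to [z]. /k/ is a voiceless obstruent between vowels /u/ and /u/, so it voices to [g]. /tefeosukuaruzoj/ → teveozuguaruzoj.
Rule 3 (final i-epenthesis): the form ends in the consonant /j/, so [i] is inserted word-finally. /teveozuguaruzoj/ → teveozuguaruzoji.

teveozuguaruzoji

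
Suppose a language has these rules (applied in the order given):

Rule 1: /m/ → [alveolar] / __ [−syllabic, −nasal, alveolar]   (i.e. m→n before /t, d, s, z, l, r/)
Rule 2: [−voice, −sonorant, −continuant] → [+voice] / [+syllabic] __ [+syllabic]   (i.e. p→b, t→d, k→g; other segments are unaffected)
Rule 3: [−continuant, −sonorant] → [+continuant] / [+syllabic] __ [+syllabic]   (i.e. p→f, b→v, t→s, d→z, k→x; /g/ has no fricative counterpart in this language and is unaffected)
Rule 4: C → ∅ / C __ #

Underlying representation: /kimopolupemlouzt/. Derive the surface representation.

Rule 1 (nasal place assimilation): /m/ precedes the alveolar consonant /l/, so it assimilates in place to [n]. /kimopolupemlouzt/ → kimopolupenlouzt.
Rule 2 (intervocalic voicing): /p/ is a voiceless stop between vowels /o/ and /o/, so it voices to [b]. /p/ is a voiceless stop between vowels /u/ and /e/, so it voices to [b]. /kimopolupenlouzt/ → kimobolubenlouzt.
Rule 3 (intervocalic spirantization): /b/ is a stop between vowels /o/ and /o/, so it spirantizes to the fricative [v]. /b/ is a stop between vowels /u/ and /e/, so it spirantizes to the fricative [v]. /kimobolubenlouzt/ → kimovoluvenlouzt.
Rule 4 (final cluster simplification): /t/ is the second consonant of a word-final cluster /zt/, so it deletes. /kimovoluvenlouzt/ → kimovoluvenlouz.

kimovoluvenlouz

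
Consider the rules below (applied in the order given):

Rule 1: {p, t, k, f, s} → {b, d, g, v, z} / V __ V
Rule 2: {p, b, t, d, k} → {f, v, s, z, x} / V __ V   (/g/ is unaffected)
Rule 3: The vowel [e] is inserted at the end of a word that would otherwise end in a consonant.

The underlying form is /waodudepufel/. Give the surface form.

Rule 1 (intervocalic voicing): /p/ is a voiceless obstruent between vowels /e/ and /u/, so it voices to [b]. /f/ is a voiceless obstruent between vowels /u/ and /e/, so it voices to [v]. /waodudepufel/ → waodudebuvel.
Rule 2 (intervocalic spirantization): /d/ is a stop between vowels /o/ and /u/, so it spirantizes to the fricative [z]. /d/ is a stop between vowels /u/ and /e/, so it spirantizes to the fricative [z]. /b/ is a stop between vowels /e/ and /u/, so it spirantizes to the fricative [v]. /waodudebuvel/ → waozuzevuvel.
Rule 3 (final e-epenthesis): the form ends in the consonant /l/, so [e] is inserted word-finally. /waozuzevuvel/ → waozuzevuvele.

waozuzevuvele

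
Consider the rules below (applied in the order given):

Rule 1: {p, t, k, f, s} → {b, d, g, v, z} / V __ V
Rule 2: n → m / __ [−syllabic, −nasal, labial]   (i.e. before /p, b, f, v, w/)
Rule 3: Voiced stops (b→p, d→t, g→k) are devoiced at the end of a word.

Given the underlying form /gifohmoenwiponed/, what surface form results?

Rule 1 (intervocalic voicing): /f/ is a voiceless obstruent between vowels /i/ and /o/, so it voices to [v]. /p/ is a voiceless obstruent between vowels /i/ and /o/, so it voices to [b]. /gifohmoenwiponed/ → givohmoenwiboned.
Rule 2 (nasal place assimilation): /n/ precedes the labial consonant /w/, so it assimilates in place to [m]. /givohmoenwiboned/ → givohmoemwiboned.
Rule 3 (final devoicing): /d/ is a voiced stop in word-final position, so it devoices to [t]. /givohmoemwiboned/ → givohmoemwibonet.

givohmoemwibonet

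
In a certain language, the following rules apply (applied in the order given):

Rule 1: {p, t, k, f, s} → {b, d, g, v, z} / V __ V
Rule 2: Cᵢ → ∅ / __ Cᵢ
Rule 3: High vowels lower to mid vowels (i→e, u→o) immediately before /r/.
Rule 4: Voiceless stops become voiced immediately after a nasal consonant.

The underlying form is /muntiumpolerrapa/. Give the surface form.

Rule 1 (intervocalic voicing): /p/ is a voiceless obstruent between vowels /a/ and /a/, so it voices to [b]. /muntiumpolerrapa/ → muntiumpolerraba.
Rule 2 (degemination): /rr/ is a geminate; the first /r/ deletes. /muntiumpolerraba/ → muntiumpoleraba.
Rule 3 (pre-rhotic lowering): no segment meets the environment; /muntiumpoleraba/ is unchanged.
Rule 4 (post-nasal voicing): /t/ is a voiceless stop immediately after the nasal /n/, so it voices to [d]. /p/ is a voiceless stop immediately after the nasal /m/, so it voices to [b]. /muntiumpoleraba/ → mundiumboleraba.

mundiumboleraba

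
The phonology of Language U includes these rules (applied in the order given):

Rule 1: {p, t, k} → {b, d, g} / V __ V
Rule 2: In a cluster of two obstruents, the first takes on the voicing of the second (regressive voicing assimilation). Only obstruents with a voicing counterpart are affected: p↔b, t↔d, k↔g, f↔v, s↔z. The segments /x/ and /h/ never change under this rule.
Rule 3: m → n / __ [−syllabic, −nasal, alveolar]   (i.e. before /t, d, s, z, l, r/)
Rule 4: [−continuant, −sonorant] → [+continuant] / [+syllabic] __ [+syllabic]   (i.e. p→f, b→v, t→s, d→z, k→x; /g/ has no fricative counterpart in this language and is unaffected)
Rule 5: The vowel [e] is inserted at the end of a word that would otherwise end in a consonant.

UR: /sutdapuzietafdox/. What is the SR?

suddavuziezavdoxe

Rule 1 (intervocalic voicing): /p/ is a voiceless stop between vowels /a/ and /u/, so it voices to [b]. /t/ is a voiceless stop between vowels /e/ and /a/, so it voices to [d]. /sutdapuzietafdox/ → sutdabuziedafdox.
Rule 2 (regressive voicing assimilation): /t/ precedes the voiced obstruent /d/, so it voices to [d] by assimilation. /f/ precedes the voiced obstruent /d/, so it voices to [v] by assimilation. /sutdabuziedafdox/ → suddabuziedavdox.
Rule 3 (nasal place assimilation): no segment meets the environment; /suddabuziedavdox/ is unchanged.
Rule 4 (intervocalic spirantization): /b/ is a stop between vowels /a/ and /u/, so it spirantizes to the fricative [v]. /d/ is a stop between vowels /e/ and /a/, so it spirantizes to the fricative [z]. /suddabuziedavdox/ → suddavuziezavdox.
Rule 5 (final e-epenthesis): the form ends in the consonant /x/, so [e] is inserted word-finally. /suddavuziezavdox/ → suddavuziezavdoxe.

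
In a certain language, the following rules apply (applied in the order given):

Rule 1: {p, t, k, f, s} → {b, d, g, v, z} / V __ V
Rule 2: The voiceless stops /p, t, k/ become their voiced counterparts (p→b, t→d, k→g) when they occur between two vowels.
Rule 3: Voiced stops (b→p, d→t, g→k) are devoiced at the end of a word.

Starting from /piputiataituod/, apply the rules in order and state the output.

Rule 1 (intervocalic voicing): /p/ is a voiceless obstruent between vowels /i/ and /u/, so it voices to [b]. /t/ is a voiceless obstruent between vowels /u/ and /i/, so it voices to [d]. /t/ is a voiceless obstruent between vowels /a/ and /a/, so it voices to [d]. /t/ is a voiceless obstruent between vowels /i/ and /u/, so it voices to [d]. /piputiataituod/ → pibudiadaiduod.
Rule 2 (intervocalic voicing): no segment meets the environment; /pibudiadaiduod/ is unchanged.
Rule 3 (final devoicing): /d/ is a voiced stop in word-final position, so it devoices to [t]. /pibudiadaiduod/ → pibudiadaiduot.

pibudiadaiduot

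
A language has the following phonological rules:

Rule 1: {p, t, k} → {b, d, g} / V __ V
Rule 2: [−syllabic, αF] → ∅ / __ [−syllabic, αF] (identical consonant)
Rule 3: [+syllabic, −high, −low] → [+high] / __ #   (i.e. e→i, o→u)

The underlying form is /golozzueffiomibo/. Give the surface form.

golozuefiomibu

Rule 1 (intervocalic voicing): no segment meets the environment; /golozzueffiomibo/ is unchanged.
Rule 2 (degemination): /zz/ is a geminate; the first /z/ deletes. /ff/ is a geminate; the first /f/ deletes. /golozzueffiomibo/ → golozuefiomibo.
Rule 3 (final vowel raising): /o/ is a mid vowel in word-final position, so it raises to [u]. /golozuefiomibo/ → golozuefiomibu.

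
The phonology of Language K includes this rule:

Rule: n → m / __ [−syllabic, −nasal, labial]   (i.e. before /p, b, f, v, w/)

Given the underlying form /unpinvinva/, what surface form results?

umpimvimva

/n/ precedes the labial consonant /p/, so it assimilates in place to [m].
/n/ precedes the labial consonant /v/, so it assimilates in place to [m].
/n/ precedes the labial consonant /v/, so it assimilates in place to [m].
Surface form: [umpimvimva].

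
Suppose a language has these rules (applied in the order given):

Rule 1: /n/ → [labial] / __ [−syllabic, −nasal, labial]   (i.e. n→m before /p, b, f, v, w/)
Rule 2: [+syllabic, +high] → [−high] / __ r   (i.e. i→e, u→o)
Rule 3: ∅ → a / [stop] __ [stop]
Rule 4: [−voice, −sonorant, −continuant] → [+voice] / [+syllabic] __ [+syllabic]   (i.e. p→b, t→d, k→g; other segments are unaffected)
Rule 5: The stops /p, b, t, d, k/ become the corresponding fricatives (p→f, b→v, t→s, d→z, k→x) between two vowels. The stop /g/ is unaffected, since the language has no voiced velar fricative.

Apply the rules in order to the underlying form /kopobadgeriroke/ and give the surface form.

kovovazagereroge

Rule 1 (nasal place assimilation): no segment meets the environment; /kopobadgeriroke/ is unchanged.
Rule 2 (pre-rhotic lowering): /i/ is a high vowel immediately before /r/, so it lowers to [e]. /kopobadgeriroke/ → kopobadgereroke.
Rule 3 (stop-cluster a-epenthesis): /d/ and /g/ form a stop–stop cluster, so [a] is inserted between them. /kopobadgereroke/ → kopobadagereroke.
Rule 4 (intervocalic voicing): /p/ is a voiceless stop between vowels /o/ and /o/, so it voices to [b]. /k/ is a voiceless stop between vowels /o/ and /e/, so it voices to [g]. /kopobadagereroke/ → kobobadagereroge.
Rule 5 (intervocalic spirantization): /b/ is a stop between vowels /o/ and /o/, so it spirantizes to the fricative [v]. /b/ is a stop between vowels /o/ and /a/, so it spirantizes to the fricative [v]. /d/ is a stop between vowels /a/ and /a/, so it spirantizes to the fricative [z]. /kobobadagereroge/ → kovovazagereroge.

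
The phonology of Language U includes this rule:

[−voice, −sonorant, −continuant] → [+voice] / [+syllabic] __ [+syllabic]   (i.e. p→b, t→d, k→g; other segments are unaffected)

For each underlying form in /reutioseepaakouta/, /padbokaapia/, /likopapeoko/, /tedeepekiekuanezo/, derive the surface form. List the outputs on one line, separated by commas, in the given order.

reudioseebaagouda, padbogaabia, ligobabeogo, tedeebegieguanezo

/reutioseepaakouta/: /t/ is a voiceless stop between vowels /u/ and /i/, so it voices to [d]. /p/ is a voiceless stop between vowels /e/ and /a/, so it voices to [b]. /k/ is a voiceless stop between vowels /a/ and /o/, so it voices to [g]. /t/ is a voiceless stop between vowels /u/ and /a/, so it voices to [d]. → [reudioseebaagouda].
/padbokaapia/: /k/ is a voiceless stop between vowels /o/ and /a/, so it voices to [g]. /p/ is a voiceless stop between vowels /a/ and /i/, so it voices to [b]. → [padbogaabia].
/likopapeoko/: /k/ is a voiceless stop between vowels /i/ and /o/, so it voices to [g]. /p/ is a voiceless stop between vowels /o/ and /a/, so it voices to [b]. /p/ is a voiceless stop between vowels /a/ and /e/, so it voices to [b]. /k/ is a voiceless stop between vowels /o/ and /o/, so it voices to [g]. → [ligobabeogo].
/tedeepekiekuanezo/: /p/ is a voiceless stop between vowels /e/ and /e/, so it voices to [b]. /k/ is a voiceless stop between vowels /e/ and /i/, so it voices to [g]. /k/ is a voiceless stop between vowels /e/ and /u/, so it voices to [g]. → [tedeebegieguanezo].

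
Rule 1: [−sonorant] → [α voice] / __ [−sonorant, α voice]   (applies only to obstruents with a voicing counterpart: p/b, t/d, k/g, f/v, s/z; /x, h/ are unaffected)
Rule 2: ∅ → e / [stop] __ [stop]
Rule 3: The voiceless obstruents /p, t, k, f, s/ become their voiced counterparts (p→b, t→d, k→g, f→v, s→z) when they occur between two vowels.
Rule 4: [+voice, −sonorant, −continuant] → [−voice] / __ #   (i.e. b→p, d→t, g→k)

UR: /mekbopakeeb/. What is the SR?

Rule 1 (regressive voicing assimilation): /k/ precedes the voiced obstruent /b/, so it voices to [g] by assimilation. /mekbopakeeb/ → megbopakeeb.
Rule 2 (stop-cluster e-epenthesis): /g/ and /b/ form a stop–stop cluster, so [e] is inserted between them. /megbopakeeb/ → megebopakeeb.
Rule 3 (intervocalic voicing): /p/ is a voiceless obstruent between vowels /o/ and /a/, so it voices to [b]. /k/ is a voiceless obstruent between vowels /a/ and /e/, so it voices to [g]. /megebopakeeb/ → megebobageeb.
Rule 4 (final devoicing): /b/ is a voiced stop in word-final position, so it devoices to [p]. /megebobageeb/ → megebobageep.

megebobageep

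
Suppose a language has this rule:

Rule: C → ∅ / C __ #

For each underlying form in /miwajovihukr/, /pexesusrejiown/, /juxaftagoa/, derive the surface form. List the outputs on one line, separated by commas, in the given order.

miwajovihuk, pexesusrejiow, juxaftagoa

/miwajovihukr/: /r/ is the second consonant of a word-final cluster /kr/, so it deletes. → [miwajovihuk].
/pexesusrejiown/: /n/ is the second consonant of a word-final cluster /wn/, so it deletes. → [pexesusrejiow].
/juxaftagoa/: the rule's environment is not met; surfaces unchanged as [juxaftagoa].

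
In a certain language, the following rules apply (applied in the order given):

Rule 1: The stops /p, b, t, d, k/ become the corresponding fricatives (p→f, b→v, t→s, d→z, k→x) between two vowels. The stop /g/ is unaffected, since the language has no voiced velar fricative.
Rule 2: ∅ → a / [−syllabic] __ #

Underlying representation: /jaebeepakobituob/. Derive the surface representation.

jaeveefaxovisuoba

Rule 1 (intervocalic spirantization): /b/ is a stop between vowels /e/ and /e/, so it spirantizes to the fricative [v]. /p/ is a stop between vowels /e/ and /a/, so it spirantizes to the fricative [f]. /k/ is a stop between vowels /a/ and /o/, so it spirantizes to the fricative [x]. /b/ is a stop between vowels /o/ and /i/, so it spirantizes to the fricative [v]. /t/ is a stop between vowels /i/ and /u/, so it spirantizes to the fricative [s]. /jaebeepakobituob/ → jaeveefaxovisuob.
Rule 2 (final a-epenthesis): the form ends in the consonant /b/, so [a] is inserted word-finally. /jaeveefaxovisuob/ → jaeveefaxovisuoba.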